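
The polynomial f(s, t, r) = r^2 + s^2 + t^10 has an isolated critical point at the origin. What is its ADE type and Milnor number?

Type A_9, Milnor number mu = 9.

The Hessian of f at 0 has rank 2. Corank 1: A-series; mu = 9 gives A_9.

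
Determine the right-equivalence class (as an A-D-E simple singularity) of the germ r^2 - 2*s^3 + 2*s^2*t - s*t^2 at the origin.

The Hessian of f at 0 has rank 1. Corank 2; j^3 = -s*(2*s^2 - 2*s*t + t^2) splits into three distinct lines over C (the quadratic factor has nonzero discriminant), so D_4.

D_{4}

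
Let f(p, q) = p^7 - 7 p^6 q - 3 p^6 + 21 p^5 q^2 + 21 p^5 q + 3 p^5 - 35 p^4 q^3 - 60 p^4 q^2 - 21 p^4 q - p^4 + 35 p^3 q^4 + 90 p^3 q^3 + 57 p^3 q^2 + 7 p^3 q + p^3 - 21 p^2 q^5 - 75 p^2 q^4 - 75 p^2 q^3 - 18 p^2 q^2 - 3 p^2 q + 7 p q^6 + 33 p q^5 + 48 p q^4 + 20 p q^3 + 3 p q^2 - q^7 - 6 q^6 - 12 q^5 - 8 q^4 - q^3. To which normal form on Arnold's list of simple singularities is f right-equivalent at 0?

E7

The Hessian of f at 0 has rank 0. Corank 2; j^3 = (p - q)^3 is a perfect cube, so E-series; the 4-jet and mu = 7 give E_7.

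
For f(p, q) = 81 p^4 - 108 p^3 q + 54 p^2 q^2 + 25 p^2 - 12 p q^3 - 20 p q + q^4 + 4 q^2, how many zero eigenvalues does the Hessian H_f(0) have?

Hessian at 0 has rank 1.

1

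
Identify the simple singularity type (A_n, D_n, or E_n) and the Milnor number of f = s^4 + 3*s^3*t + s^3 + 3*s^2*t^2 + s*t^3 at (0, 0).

The Hessian of f at 0 has rank 0. Corank 2; j^3 = s^3 is a perfect cube, so E-series; the 4-jet and mu = 7 give E_7.

Type E_7, Milnor number mu = 7.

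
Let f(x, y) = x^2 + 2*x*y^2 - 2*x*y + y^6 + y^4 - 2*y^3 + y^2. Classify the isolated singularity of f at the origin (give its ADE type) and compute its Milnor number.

Type A_5, Milnor number mu = 5.

The Hessian of f at 0 is [[2, -2], [-2, 2]] with rank 1, so corank 1. A Groebner basis of the Jacobian ideal J(f) in C{x,y} is {x^3 + 3*x^2 - 5*x*y - 2*x + 2*y, x^2*y + 2*x^2 - 3*x*y - x + y, x + y^2 - y}; counting standard monomials gives mu = 5. Corank 1: A-series; mu = 5 gives A_5.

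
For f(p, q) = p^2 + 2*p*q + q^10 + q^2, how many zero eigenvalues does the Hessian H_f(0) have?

1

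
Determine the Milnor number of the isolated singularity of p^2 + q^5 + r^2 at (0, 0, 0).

The Hessian of f at 0 is [[2, 0, 0], [0, 0, 0], [0, 0, 2]] with rank 2, so corank 1. A Groebner basis of the Jacobian ideal J(f) in C{p,q,r} is {q^4, p, r}; counting standard monomials gives mu = 4. Corank 1: A-series; mu = 4 gives A_4.

4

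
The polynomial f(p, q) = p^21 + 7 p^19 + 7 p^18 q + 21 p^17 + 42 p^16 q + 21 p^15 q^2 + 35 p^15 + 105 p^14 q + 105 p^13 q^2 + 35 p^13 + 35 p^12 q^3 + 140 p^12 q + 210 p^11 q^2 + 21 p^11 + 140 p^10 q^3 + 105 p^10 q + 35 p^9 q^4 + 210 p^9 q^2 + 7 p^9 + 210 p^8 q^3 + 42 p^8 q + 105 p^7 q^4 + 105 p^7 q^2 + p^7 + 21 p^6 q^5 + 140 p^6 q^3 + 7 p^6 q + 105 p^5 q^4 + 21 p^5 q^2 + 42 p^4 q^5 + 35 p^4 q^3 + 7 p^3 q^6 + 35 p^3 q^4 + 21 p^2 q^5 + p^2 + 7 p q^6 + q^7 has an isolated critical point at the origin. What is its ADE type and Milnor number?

Type A6, Milnor number mu = 6.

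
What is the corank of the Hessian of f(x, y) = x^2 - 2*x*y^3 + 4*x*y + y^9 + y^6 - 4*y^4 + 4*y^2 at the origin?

The Hessian at 0 is [[2, 4], [4, 8]] of rank 1; hence corank 1.

1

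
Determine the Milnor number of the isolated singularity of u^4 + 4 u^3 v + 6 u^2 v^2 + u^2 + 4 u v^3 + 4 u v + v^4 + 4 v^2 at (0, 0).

The Hessian of f at 0 has rank 1. Corank 1: A-series; mu = 3 gives A_3.

3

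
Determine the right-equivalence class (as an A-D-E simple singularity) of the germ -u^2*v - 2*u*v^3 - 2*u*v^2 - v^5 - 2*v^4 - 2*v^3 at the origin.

D4

The Hessian of f at 0 is [[0, 0], [0, 0]] with rank 0, so corank 2. A Groebner basis of the Jacobian ideal J(f) in C{u,v} is {v^3, u^2 + 2*v^2, u*v + v^2}; counting standard monomials gives mu = 4. Corank 2; j^3 = -v*(u^2 + 2*u*v + 2*v^2) splits into three distinct lines over C (the quadratic factor has nonzero discriminant), so D_4.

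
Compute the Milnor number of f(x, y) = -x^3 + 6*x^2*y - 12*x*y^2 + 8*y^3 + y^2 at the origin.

2

The Hessian of f at 0 has rank 1. Corank 1: A-series; mu = 2 gives A_2.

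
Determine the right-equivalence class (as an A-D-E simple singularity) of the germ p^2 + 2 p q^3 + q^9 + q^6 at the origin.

The Hessian of f at 0 has rank 1. Corank 1: A-series; mu = 8 gives A_8.

A_8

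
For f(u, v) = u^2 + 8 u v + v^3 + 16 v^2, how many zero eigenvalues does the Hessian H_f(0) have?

1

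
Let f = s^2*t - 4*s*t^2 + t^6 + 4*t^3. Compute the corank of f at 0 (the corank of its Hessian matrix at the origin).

Hessian at 0 has rank 0.

2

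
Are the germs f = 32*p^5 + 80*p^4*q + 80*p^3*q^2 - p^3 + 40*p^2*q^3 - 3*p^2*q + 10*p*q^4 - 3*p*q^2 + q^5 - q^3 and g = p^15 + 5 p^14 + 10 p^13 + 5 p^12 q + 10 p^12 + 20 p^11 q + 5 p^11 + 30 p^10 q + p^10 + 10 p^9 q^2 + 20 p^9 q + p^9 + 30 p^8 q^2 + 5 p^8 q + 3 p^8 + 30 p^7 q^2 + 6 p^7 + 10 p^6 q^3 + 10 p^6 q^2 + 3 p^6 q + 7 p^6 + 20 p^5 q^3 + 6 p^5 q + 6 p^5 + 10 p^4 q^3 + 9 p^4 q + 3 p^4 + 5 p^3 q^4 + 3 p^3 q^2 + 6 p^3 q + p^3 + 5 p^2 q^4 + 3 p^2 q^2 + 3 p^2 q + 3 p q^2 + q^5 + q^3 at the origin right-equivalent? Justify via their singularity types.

Yes.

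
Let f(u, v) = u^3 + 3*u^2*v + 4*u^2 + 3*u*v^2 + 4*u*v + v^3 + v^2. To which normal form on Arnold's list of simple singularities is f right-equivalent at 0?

A2

The Hessian of f at 0 is [[8, 4], [4, 2]] with rank 1, so corank 1. A Groebner basis of the Jacobian ideal J(f) in C{u,v} is {v^2, u + v/2}; counting standard monomials gives mu = 2. Corank 1: A-series; mu = 2 gives A_2.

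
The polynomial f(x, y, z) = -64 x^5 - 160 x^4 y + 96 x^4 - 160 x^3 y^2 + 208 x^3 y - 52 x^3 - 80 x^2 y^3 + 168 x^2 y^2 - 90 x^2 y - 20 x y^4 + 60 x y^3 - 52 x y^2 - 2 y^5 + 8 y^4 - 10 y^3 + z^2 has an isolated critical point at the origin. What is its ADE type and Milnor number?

The Hessian of f at 0 is [[0, 0, 0], [0, 0, 0], [0, 0, 2]] with rank 1, so corank 2. A Groebner basis of the Jacobian ideal J(f) in C{x,y,z} is {y^3, x^2 + y^2/3, x*y, z}; counting standard monomials gives mu = 4. Corank 2; j^3 = -2*(2*x + y)*(13*x^2 + 16*x*y + 5*y^2) splits into three distinct lines over C (the quadratic factor has nonzero discriminant), so D_4.

Type D4, Milnor number mu = 4.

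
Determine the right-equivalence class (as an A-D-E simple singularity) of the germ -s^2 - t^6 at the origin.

A_{5}

The Hessian of f at 0 has rank 1. Corank 1: A-series; mu = 5 gives A_5.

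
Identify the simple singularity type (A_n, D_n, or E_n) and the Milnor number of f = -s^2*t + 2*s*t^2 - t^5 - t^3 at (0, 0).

Type D6, Milnor number mu = 6.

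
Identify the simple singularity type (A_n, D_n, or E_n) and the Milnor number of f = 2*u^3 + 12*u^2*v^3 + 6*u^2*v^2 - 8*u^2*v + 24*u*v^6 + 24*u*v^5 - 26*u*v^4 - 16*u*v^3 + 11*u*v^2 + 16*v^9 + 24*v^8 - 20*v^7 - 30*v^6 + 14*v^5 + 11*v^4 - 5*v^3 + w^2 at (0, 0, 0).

The Hessian of f at 0 is [[0, 0, 0], [0, 0, 0], [0, 0, 2]] with rank 1, so corank 2. A Groebner basis of the Jacobian ideal J(f) in C{u,v,w} is {v^3, u^2 + v^2/2, u*v - v^2/2, w}; counting standard monomials gives mu = 4. Corank 2; j^3 = (u - v)*(2*u^2 - 6*u*v + 5*v^2) splits into three distinct lines over C (the quadratic factor has nonzero discriminant), so D_4.

Type D4, Milnor number mu = 4.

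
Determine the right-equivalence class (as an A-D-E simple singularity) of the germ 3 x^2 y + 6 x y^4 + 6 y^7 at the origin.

D_{8}

The Hessian of f at 0 has rank 0. Corank 2; j^3 = 3*x^2*y has shape L^2 M (L != M), so D-series; mu = 8 gives D_8.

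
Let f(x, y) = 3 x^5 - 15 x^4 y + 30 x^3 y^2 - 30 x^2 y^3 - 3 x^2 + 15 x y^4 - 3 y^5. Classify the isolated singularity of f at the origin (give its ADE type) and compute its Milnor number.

Type A_{4}, Milnor number mu = 4.

The Hessian of f at 0 has rank 1. Corank 1: A-series; mu = 4 gives A_4.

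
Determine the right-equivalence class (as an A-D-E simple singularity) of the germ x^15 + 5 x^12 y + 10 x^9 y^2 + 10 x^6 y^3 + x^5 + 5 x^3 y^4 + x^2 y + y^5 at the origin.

D_{6}

The Hessian of f at 0 is [[0, 0], [0, 0]] with rank 0, so corank 2. A Groebner basis of the Jacobian ideal J(f) in C{x,y} is {x^2/5 + y^4, x^3, x*y}; counting standard monomials gives mu = 6. Corank 2; j^3 = x^2*y has shape L^2 M (L != M), so D-series; mu = 6 gives D_6.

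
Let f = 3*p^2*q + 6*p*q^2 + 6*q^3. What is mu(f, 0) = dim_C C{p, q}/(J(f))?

4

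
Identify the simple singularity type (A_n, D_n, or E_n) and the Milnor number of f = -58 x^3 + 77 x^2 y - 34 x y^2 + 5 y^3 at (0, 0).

The Hessian of f at 0 has rank 0. Corank 2; j^3 = -(2*x - y)*(29*x^2 - 24*x*y + 5*y^2) splits into three distinct lines over C (the quadratic factor has nonzero discriminant), so D_4.

Type D4, Milnor number mu = 4.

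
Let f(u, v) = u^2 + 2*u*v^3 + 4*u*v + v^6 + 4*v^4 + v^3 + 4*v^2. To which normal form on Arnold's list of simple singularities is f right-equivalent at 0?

A_2

The Hessian of f at 0 is [[2, 4], [4, 8]] with rank 1, so corank 1. A Groebner basis of the Jacobian ideal J(f) in C{u,v} is {v^2, u + 2*v}; counting standard monomials gives mu = 2. Corank 1: A-series; mu = 2 gives A_2.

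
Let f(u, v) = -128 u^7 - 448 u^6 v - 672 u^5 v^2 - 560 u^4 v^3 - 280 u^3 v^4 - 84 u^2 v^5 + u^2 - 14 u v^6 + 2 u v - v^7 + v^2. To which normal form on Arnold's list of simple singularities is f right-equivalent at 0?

The Hessian of f at 0 is [[2, 2], [2, 2]] with rank 1, so corank 1. A Groebner basis of the Jacobian ideal J(f) in C{u,v} is {v^6, u + v}; counting standard monomials gives mu = 6. Corank 1: A-series; mu = 6 gives A_6.

A_6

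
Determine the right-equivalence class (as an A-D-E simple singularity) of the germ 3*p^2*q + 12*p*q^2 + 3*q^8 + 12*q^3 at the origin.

D9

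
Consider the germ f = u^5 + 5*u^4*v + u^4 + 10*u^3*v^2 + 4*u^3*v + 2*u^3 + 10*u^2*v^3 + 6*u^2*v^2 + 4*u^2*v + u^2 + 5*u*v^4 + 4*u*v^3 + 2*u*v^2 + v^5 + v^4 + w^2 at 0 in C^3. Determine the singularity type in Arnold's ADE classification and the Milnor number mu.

Type A_4, Milnor number mu = 4.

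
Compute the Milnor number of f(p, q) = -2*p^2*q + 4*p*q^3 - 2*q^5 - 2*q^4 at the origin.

5

The Hessian of f at 0 has rank 0. Corank 2; j^3 = -2*p^2*q has shape L^2 M (L != M), so D-series; mu = 5 gives D_5.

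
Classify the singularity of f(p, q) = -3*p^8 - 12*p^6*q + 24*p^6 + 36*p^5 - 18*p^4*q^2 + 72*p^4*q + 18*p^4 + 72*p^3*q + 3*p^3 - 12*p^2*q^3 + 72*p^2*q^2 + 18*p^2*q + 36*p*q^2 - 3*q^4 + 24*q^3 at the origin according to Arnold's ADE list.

E_6

The Hessian of f at 0 has rank 0. Corank 2; j^3 = 3*(p + 2*q)^3 is a perfect cube, so E-series; the 4-jet and mu = 6 give E_6.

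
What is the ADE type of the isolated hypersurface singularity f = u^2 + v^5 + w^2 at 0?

A_{4}

The Hessian of f at 0 has rank 2. Corank 1: A-series; mu = 4 gives A_4.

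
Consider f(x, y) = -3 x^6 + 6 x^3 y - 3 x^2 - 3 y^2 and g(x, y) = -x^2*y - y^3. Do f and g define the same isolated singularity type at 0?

The Hessian of f at 0 is [[-6, 0], [0, -6]] with rank 2, so corank 0. A Groebner basis of the Jacobian ideal J(f) in C{x,y} is {x, y}; counting standard monomials gives mu = 1. Corank 0: nondegenerate Morse point, so A_1. The Hessian of g at 0 is [[0, 0], [0, 0]] with rank 0, so corank 2. A Groebner basis of the Jacobian ideal J(g) in C{x,y} is {y^3, x^2 + 3*y^2, x*y}; counting standard monomials gives mu = 4. Corank 2; j^3 = -y*(x^2 + y^2) splits into three distinct lines over C (the quadratic factor has nonzero discriminant), so D_4. f is A_1 but g is D_4, hence not right-equivalent.

No.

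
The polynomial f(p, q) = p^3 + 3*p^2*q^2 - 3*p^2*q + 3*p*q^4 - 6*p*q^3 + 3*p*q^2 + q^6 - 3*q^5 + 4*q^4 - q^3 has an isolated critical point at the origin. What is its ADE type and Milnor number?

The Hessian of f at 0 has rank 0. Corank 2; j^3 = (p - q)^3 is a perfect cube, so E-series; the 4-jet and mu = 6 give E_6.

Type E_6, Milnor number mu = 6.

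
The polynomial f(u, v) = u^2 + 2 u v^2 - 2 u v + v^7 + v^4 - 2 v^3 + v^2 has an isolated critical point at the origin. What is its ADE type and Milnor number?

The Hessian of f at 0 has rank 1. Corank 1: A-series; mu = 6 gives A_6.

Type A_{6}, Milnor number mu = 6.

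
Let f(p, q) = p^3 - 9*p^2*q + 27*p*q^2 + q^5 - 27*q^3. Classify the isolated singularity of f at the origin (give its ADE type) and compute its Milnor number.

Type E8, Milnor number mu = 8.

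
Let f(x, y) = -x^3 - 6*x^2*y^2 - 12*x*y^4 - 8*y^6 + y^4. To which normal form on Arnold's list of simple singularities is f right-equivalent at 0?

E_{6}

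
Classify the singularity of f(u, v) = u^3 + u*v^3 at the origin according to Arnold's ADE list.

E7

The Hessian of f at 0 has rank 0. Corank 2; j^3 = u^3 is a perfect cube, so E-series; the 4-jet and mu = 7 give E_7.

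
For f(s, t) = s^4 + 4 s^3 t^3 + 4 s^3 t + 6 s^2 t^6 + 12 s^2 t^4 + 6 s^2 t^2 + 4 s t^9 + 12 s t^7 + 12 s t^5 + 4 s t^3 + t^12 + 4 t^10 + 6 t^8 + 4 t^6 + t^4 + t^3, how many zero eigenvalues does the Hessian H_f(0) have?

The Hessian at 0 is [[0, 0], [0, 0]] of rank 0; hence corank 2.

2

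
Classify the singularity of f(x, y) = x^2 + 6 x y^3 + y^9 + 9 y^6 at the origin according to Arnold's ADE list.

A8

The Hessian of f at 0 has rank 1. Corank 1: A-series; mu = 8 gives A_8.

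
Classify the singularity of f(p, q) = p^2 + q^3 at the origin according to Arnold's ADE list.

The Hessian of f at 0 has rank 1. Corank 1: A-series; mu = 2 gives A_2.

A_2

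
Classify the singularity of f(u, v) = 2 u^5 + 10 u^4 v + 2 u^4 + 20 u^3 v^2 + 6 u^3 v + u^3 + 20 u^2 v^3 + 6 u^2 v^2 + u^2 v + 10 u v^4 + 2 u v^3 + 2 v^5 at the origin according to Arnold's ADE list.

D6

The Hessian of f at 0 has rank 0. Corank 2; j^3 = u^2*(u + v) has shape L^2 M (L != M), so D-series; mu = 6 gives D_6.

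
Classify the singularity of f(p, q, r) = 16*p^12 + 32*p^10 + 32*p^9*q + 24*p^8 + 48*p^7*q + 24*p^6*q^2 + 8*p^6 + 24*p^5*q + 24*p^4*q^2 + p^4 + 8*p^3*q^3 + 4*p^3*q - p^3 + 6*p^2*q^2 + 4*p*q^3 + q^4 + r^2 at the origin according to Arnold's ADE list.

E_{6}

The Hessian of f at 0 has rank 1. Corank 2; j^3 = -p^3 is a perfect cube, so E-series; the 4-jet and mu = 6 give E_6.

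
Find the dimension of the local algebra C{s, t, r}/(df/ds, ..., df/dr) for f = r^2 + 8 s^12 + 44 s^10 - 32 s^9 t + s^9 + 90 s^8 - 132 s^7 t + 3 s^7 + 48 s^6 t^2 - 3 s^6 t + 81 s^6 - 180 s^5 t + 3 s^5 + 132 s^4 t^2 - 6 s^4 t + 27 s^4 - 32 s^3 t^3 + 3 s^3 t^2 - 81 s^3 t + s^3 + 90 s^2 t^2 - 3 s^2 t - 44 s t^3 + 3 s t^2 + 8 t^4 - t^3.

The Hessian of f at 0 has rank 1. Corank 2; j^3 = (s - t)^3 is a perfect cube, so E-series; the 4-jet and mu = 7 give E_7.

7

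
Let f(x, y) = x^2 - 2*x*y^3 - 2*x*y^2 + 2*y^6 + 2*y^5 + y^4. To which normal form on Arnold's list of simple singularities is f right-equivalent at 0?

A5

The Hessian of f at 0 has rank 1. Corank 1: A-series; mu = 5 gives A_5.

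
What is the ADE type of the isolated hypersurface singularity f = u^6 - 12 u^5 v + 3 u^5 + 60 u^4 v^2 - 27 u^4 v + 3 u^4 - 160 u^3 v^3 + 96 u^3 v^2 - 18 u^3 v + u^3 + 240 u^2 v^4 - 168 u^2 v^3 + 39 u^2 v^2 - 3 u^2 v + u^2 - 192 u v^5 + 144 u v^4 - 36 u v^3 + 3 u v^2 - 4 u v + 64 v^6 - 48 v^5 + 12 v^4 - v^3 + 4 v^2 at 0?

A_{2}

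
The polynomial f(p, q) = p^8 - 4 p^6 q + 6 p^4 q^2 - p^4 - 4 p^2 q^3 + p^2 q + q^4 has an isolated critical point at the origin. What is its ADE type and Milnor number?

Type D_{5}, Milnor number mu = 5.

The Hessian of f at 0 has rank 0. Corank 2; j^3 = p^2*q has shape L^2 M (L != M), so D-series; mu = 5 gives D_5.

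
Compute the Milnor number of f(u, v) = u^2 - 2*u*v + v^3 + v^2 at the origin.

2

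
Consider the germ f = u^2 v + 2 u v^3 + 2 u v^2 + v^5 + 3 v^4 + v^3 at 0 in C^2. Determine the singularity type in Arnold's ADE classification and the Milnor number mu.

The Hessian of f at 0 is [[0, 0], [0, 0]] with rank 0, so corank 2. A Groebner basis of the Jacobian ideal J(f) in C{u,v} is {u*v^2 - u*v - v^2, u*v + v^3 + v^2, u^2 - 2*u*v - 3*v^2}; counting standard monomials gives mu = 5. Corank 2; j^3 = v*(u + v)^2 has shape L^2 M (L != M), so D-series; mu = 5 gives D_5.

Type D_{5}, Milnor number mu = 5.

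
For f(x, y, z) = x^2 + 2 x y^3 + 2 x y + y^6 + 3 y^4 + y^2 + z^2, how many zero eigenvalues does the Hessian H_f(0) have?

1

Hessian at 0 has rank 2.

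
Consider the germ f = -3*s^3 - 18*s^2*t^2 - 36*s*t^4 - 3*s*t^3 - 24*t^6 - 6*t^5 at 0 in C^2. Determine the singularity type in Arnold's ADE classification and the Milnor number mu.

Type E_7, Milnor number mu = 7.

The Hessian of f at 0 is [[0, 0], [0, 0]] with rank 0, so corank 2. A Groebner basis of the Jacobian ideal J(f) in C{s,t} is {-s^2/4 + t^4 - t^3/12, s^3, s^2*t + s^2/12 + t^3/36, s^2/2 + s*t^2 + t^3/6}; counting standard monomials gives mu = 7. Corank 2; j^3 = -3*s^3 is a perfect cube, so E-series; the 4-jet and mu = 7 give E_7.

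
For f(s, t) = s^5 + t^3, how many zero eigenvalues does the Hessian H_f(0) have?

Hessian at 0 has rank 0.

2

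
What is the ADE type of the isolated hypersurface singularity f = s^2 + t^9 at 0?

A8

The Hessian of f at 0 is [[2, 0], [0, 0]] with rank 1, so corank 1. A Groebner basis of the Jacobian ideal J(f) in C{s,t} is {t^8, s}; counting standard monomials gives mu = 8. Corank 1: A-series; mu = 8 gives A_8.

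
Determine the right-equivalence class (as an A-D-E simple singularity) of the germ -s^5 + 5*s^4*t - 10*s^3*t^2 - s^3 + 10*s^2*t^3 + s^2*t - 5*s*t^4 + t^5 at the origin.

D6

The Hessian of f at 0 has rank 0. Corank 2; j^3 = -s^2*(s - t) has shape L^2 M (L != M), so D-series; mu = 6 gives D_6.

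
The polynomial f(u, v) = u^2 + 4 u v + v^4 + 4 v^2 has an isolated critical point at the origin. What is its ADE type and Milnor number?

Type A_3, Milnor number mu = 3.

The Hessian of f at 0 is [[2, 4], [4, 8]] with rank 1, so corank 1. A Groebner basis of the Jacobian ideal J(f) in C{u,v} is {v^3, u + 2*v}; counting standard monomials gives mu = 3. Corank 1: A-series; mu = 3 gives A_3.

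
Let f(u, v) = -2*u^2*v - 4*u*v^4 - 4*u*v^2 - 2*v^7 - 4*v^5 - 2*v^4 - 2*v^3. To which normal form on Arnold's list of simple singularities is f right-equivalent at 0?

D_5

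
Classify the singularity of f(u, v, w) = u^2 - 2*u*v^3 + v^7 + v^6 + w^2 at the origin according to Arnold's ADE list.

The Hessian of f at 0 has rank 2. Corank 1: A-series; mu = 6 gives A_6.

A_{6}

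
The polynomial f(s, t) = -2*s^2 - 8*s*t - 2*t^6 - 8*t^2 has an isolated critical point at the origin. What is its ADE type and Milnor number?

Type A5, Milnor number mu = 5.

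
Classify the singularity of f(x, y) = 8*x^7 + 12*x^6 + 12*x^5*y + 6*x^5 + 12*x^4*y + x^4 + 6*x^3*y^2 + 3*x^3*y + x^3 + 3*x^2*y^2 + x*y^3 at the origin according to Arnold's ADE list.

The Hessian of f at 0 is [[0, 0], [0, 0]] with rank 0, so corank 2. A Groebner basis of the Jacobian ideal J(f) in C{x,y} is {3*x^2 + y^4 + y^3, x^3, x^2*y - x^2 - y^3/3, 2*x^2 + x*y^2 + 2*y^3/3}; counting standard monomials gives mu = 7. Corank 2; j^3 = x^3 is a perfect cube, so E-series; the 4-jet and mu = 7 give E_7.

E_7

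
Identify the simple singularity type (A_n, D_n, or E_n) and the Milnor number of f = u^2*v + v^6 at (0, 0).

The Hessian of f at 0 has rank 0. Corank 2; j^3 = u^2*v has shape L^2 M (L != M), so D-series; mu = 7 gives D_7.

Type D_{7}, Milnor number mu = 7.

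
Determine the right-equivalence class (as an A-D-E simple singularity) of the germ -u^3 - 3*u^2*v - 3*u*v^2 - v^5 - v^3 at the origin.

E8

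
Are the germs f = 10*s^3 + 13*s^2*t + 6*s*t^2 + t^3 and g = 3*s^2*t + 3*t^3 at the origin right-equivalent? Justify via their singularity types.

Yes.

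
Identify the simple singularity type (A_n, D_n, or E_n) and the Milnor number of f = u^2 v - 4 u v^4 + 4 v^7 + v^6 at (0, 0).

Type D_7, Milnor number mu = 7.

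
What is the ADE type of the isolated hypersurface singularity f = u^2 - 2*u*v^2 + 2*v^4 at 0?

The Hessian of f at 0 is [[2, 0], [0, 0]] with rank 1, so corank 1. A Groebner basis of the Jacobian ideal J(f) in C{u,v} is {u^2, u*v, -u + v^2}; counting standard monomials gives mu = 3. Corank 1: A-series; mu = 3 gives A_3.

A3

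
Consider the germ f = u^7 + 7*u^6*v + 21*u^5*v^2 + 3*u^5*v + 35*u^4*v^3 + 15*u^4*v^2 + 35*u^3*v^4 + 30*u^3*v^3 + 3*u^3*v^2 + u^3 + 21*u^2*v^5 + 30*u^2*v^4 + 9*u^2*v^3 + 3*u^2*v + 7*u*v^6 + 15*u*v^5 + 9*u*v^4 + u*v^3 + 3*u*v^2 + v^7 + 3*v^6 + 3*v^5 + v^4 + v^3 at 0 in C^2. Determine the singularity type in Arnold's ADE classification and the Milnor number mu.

The Hessian of f at 0 is [[0, 0], [0, 0]] with rank 0, so corank 2. A Groebner basis of the Jacobian ideal J(f) in C{u,v} is {u^3 + 3*u^2*v + 6*u^2 + 12*u*v + 6*v^2, -3*u^2 + u*v^2 - 6*u*v - 3*v^2, 3*u^2 + 6*u*v + v^3 + 3*v^2}; counting standard monomials gives mu = 7. Corank 2; j^3 = (u + v)^3 is a perfect cube, so E-series; the 4-jet and mu = 7 give E_7.

Type E_{7}, Milnor number mu = 7.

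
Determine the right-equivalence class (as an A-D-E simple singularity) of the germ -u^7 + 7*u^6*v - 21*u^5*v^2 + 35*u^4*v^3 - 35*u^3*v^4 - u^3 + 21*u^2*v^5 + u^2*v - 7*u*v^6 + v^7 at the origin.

D_{8}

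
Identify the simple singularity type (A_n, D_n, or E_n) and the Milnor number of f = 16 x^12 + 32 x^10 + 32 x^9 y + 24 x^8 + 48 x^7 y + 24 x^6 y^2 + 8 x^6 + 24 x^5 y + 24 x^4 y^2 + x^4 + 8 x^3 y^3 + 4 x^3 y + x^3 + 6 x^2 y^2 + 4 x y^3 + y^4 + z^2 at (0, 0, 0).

Type E_{6}, Milnor number mu = 6.

The Hessian of f at 0 is [[0, 0, 0], [0, 0, 0], [0, 0, 2]] with rank 1, so corank 2. A Groebner basis of the Jacobian ideal J(f) in C{x,y,z} is {y^4, x*y^2 + y^3/3, x^2, z}; counting standard monomials gives mu = 6. Corank 2; j^3 = x^3 is a perfect cube, so E-series; the 4-jet and mu = 6 give E_6.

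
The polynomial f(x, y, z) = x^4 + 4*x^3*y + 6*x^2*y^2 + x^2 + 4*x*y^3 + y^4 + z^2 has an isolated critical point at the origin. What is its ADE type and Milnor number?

Type A_3, Milnor number mu = 3.

The Hessian of f at 0 is [[2, 0, 0], [0, 0, 0], [0, 0, 2]] with rank 2, so corank 1. A Groebner basis of the Jacobian ideal J(f) in C{x,y,z} is {y^3, x, z}; counting standard monomials gives mu = 3. Corank 1: A-series; mu = 3 gives A_3.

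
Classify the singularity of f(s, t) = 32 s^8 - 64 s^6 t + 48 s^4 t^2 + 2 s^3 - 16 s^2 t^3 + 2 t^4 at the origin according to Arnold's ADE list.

E_6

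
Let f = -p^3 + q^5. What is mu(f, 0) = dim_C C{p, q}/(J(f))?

8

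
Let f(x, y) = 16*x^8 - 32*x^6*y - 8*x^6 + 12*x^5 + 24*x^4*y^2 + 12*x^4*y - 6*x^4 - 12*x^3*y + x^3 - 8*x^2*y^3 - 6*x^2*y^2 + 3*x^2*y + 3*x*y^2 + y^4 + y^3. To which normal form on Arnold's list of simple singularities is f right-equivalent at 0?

E_6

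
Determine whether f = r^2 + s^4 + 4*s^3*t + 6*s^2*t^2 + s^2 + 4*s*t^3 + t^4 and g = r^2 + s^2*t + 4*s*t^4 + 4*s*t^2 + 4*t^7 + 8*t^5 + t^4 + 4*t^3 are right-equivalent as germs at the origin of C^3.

No.

The Hessian of f at 0 is [[2, 0, 0], [0, 0, 0], [0, 0, 2]] with rank 2, so corank 1. A Groebner basis of the Jacobian ideal J(f) in C{s,t,r} is {t^3, s, r}; counting standard monomials gives mu = 3. Corank 1: A-series; mu = 3 gives A_3. The Hessian of g at 0 is [[0, 0, 0], [0, 0, 0], [0, 0, 2]] with rank 1, so corank 2. A Groebner basis of the Jacobian ideal J(g) in C{s,t,r} is {s^3 - 2*s^2 + 8*t^2, s^2/4 + t^3 - t^2, s*t + 2*t^2, r}; counting standard monomials gives mu = 5. Corank 2; j^3 = t*(s + 2*t)^2 has shape L^2 M (L != M), so D-series; mu = 5 gives D_5. f is A_3 but g is D_5, hence not right-equivalent.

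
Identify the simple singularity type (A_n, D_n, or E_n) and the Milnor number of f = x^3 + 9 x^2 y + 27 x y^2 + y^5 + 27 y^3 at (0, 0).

Type E_8, Milnor number mu = 8.

The Hessian of f at 0 is [[0, 0], [0, 0]] with rank 0, so corank 2. A Groebner basis of the Jacobian ideal J(f) in C{x,y} is {y^4, x^2 + 6*x*y + 9*y^2}; counting standard monomials gives mu = 8. Corank 2; j^3 = (x + 3*y)^3 is a perfect cube, so E-series; the 5-jet and mu = 8 give E_8.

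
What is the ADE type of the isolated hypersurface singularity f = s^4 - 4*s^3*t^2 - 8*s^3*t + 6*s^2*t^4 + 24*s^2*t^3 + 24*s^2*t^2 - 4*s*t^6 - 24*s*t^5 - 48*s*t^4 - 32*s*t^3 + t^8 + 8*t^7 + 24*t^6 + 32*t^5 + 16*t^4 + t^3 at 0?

E_{6}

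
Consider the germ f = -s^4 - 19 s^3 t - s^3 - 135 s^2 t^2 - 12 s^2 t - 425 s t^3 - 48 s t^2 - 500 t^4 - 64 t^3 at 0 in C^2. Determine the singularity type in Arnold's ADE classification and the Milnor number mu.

The Hessian of f at 0 has rank 0. Corank 2; j^3 = -(s + 4*t)^3 is a perfect cube, so E-series; the 4-jet and mu = 7 give E_7.

Type E7, Milnor number mu = 7.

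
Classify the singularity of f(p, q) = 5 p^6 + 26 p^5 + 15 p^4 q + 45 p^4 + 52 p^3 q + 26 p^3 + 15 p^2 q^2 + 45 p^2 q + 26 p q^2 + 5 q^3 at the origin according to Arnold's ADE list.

The Hessian of f at 0 is [[0, 0], [0, 0]] with rank 0, so corank 2. A Groebner basis of the Jacobian ideal J(f) in C{p,q} is {q^3, p^2 + q^2/3, p*q}; counting standard monomials gives mu = 4. Corank 2; j^3 = (2*p + q)*(13*p^2 + 16*p*q + 5*q^2) splits into three distinct lines over C (the quadratic factor has nonzero discriminant), so D_4.

D4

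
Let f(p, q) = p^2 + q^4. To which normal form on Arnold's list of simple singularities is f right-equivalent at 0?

A_3

The Hessian of f at 0 is [[2, 0], [0, 0]] with rank 1, so corank 1. A Groebner basis of the Jacobian ideal J(f) in C{p,q} is {q^3, p}; counting standard monomials gives mu = 3. Corank 1: A-series; mu = 3 gives A_3.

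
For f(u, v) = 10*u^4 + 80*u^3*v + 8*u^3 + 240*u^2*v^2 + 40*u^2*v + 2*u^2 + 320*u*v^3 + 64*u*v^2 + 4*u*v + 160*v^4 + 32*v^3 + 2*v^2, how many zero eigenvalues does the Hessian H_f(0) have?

Hessian at 0 has rank 1.

1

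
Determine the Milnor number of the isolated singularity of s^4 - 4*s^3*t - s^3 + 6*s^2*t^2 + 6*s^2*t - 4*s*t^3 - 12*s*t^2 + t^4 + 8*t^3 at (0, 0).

The Hessian of f at 0 has rank 0. Corank 2; j^3 = -(s - 2*t)^3 is a perfect cube, so E-series; the 4-jet and mu = 6 give E_6.

6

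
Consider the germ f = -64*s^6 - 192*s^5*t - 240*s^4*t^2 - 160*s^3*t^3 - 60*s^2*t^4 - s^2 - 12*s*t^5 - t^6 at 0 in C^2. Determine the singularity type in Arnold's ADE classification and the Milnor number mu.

Type A_5, Milnor number mu = 5.

The Hessian of f at 0 is [[-2, 0], [0, 0]] with rank 1, so corank 1. A Groebner basis of the Jacobian ideal J(f) in C{s,t} is {t^5, s}; counting standard monomials gives mu = 5. Corank 1: A-series; mu = 5 gives A_5.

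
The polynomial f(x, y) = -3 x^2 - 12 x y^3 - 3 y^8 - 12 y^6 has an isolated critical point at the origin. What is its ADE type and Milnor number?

Type A_{7}, Milnor number mu = 7.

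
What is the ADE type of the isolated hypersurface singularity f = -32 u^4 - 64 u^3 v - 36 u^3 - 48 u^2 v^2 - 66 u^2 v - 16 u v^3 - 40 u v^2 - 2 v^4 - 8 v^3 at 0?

D5

The Hessian of f at 0 has rank 0. Corank 2; j^3 = -2*(2*u + v)*(3*u + 2*v)^2 has shape L^2 M (L != M), so D-series; mu = 5 gives D_5.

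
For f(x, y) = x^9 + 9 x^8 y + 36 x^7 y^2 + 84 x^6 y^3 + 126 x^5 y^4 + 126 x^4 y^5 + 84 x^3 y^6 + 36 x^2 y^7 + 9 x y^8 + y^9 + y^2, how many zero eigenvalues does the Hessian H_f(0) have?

1

Hessian at 0 has rank 1.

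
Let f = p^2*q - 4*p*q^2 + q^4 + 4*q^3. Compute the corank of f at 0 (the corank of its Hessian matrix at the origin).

2

The Hessian at 0 is [[0, 0], [0, 0]] of rank 0; hence corank 2.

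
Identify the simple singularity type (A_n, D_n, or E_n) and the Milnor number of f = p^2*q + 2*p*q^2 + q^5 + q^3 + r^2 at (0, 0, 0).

Type D_{6}, Milnor number mu = 6.

The Hessian of f at 0 has rank 1. Corank 2; j^3 = q*(p + q)^2 has shape L^2 M (L != M), so D-series; mu = 6 gives D_6.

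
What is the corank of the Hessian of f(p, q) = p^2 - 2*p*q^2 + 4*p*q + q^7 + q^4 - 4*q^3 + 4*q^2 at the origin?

1

The Hessian at 0 is [[2, 4], [4, 8]] of rank 1; hence corank 1.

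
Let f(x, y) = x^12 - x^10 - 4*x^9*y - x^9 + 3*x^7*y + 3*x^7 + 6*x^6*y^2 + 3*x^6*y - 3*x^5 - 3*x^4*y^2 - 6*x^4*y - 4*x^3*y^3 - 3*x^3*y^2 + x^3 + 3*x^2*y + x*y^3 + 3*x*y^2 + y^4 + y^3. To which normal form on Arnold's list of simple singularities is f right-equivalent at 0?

The Hessian of f at 0 has rank 0. Corank 2; j^3 = (x + y)^3 is a perfect cube, so E-series; the 4-jet and mu = 7 give E_7.

E7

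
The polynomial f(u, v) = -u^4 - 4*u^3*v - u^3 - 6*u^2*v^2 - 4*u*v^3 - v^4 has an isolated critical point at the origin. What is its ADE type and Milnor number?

Type E_{6}, Milnor number mu = 6.

The Hessian of f at 0 is [[0, 0], [0, 0]] with rank 0, so corank 2. A Groebner basis of the Jacobian ideal J(f) in C{u,v} is {v^4, u*v^2 + v^3/3, u^2}; counting standard monomials gives mu = 6. Corank 2; j^3 = -u^3 is a perfect cube, so E-series; the 4-jet and mu = 6 give E_6.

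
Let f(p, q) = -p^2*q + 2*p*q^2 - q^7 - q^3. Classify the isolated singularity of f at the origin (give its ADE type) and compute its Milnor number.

The Hessian of f at 0 is [[0, 0], [0, 0]] with rank 0, so corank 2. A Groebner basis of the Jacobian ideal J(f) in C{p,q} is {p^2/7 + q^6 - q^2/7, p^3 - q^3, p*q - q^2}; counting standard monomials gives mu = 8. Corank 2; j^3 = -q*(p - q)^2 has shape L^2 M (L != M), so D-series; mu = 8 gives D_8.

Type D_8, Milnor number mu = 8.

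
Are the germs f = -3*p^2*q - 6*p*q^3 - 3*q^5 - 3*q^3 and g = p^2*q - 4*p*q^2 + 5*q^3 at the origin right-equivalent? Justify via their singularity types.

The Hessian of f at 0 is [[0, 0], [0, 0]] with rank 0, so corank 2. A Groebner basis of the Jacobian ideal J(f) in C{p,q} is {q^3, p^2 + 3*q^2, p*q}; counting standard monomials gives mu = 4. Corank 2; j^3 = -3*q*(p^2 + q^2) splits into three distinct lines over C (the quadratic factor has nonzero discriminant), so D_4. The Hessian of g at 0 is [[0, 0], [0, 0]] with rank 0, so corank 2. A Groebner basis of the Jacobian ideal J(g) in C{p,q} is {q^3, p^2 - q^2, p*q - 2*q^2}; counting standard monomials gives mu = 4. Corank 2; j^3 = q*(p^2 - 4*p*q + 5*q^2) splits into three distinct lines over C (the quadratic factor has nonzero discriminant), so D_4. Both have type D_4, hence right-equivalent.

Yes.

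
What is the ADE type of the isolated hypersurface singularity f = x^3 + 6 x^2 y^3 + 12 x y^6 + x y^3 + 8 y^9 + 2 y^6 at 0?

E7

The Hessian of f at 0 is [[0, 0], [0, 0]] with rank 0, so corank 2. A Groebner basis of the Jacobian ideal J(f) in C{x,y} is {x^3, x*y^2, 3*x^2 + y^3}; counting standard monomials gives mu = 7. Corank 2; j^3 = x^3 is a perfect cube, so E-series; the 4-jet and mu = 7 give E_7.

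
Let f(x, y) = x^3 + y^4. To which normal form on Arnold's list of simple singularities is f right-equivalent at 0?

The Hessian of f at 0 has rank 0. Corank 2; j^3 = x^3 is a perfect cube, so E-series; the 4-jet and mu = 6 give E_6.

E6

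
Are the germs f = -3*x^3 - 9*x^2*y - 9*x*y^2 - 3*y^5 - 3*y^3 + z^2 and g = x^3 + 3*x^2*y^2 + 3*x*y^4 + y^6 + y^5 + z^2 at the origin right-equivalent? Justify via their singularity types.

Yes.

The Hessian of f at 0 has rank 1. Corank 2; j^3 = -3*(x + y)^3 is a perfect cube, so E-series; the 5-jet and mu = 8 give E_8. The Hessian of g at 0 has rank 1. Corank 2; j^3 = x^3 is a perfect cube, so E-series; the 5-jet and mu = 8 give E_8. Both have type E_8, hence right-equivalent.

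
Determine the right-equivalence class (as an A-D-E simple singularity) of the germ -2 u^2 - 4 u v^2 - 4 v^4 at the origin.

The Hessian of f at 0 has rank 1. Corank 1: A-series; mu = 3 gives A_3.

A3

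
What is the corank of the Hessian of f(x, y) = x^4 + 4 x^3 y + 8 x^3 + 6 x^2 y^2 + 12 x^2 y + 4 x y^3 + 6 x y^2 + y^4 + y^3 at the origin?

2

The Hessian at 0 is [[0, 0], [0, 0]] of rank 0; hence corank 2.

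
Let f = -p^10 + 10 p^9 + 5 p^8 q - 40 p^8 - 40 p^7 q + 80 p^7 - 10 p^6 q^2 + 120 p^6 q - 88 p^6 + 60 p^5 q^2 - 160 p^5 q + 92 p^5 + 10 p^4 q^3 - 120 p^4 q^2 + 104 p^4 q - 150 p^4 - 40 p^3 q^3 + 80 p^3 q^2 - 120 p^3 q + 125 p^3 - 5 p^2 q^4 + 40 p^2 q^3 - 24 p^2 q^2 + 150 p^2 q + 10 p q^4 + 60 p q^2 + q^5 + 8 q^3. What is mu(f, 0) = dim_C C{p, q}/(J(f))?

8

The Hessian of f at 0 is [[0, 0], [0, 0]] with rank 0, so corank 2. A Groebner basis of the Jacobian ideal J(f) in C{p,q} is {-53125*p^2/384 + p*q^3 + 425*p*q^2/24 - 10625*p*q/96 + 85*q^3/12 - 2125*q^2/96, 15625*p^2/48 - 125*p*q^2/3 + 3125*p*q/12 + q^4 - 50*q^3/3 + 625*q^2/12, p^3 + 5*p^2/4 - 16*p*q^2/25 + p*q - 24*q^3/125 + q^2/5, p^2*q - 25*p^2/24 + 14*p*q^2/15 - 5*p*q/6 + 16*q^3/75 - q^2/6}; counting standard monomials gives mu = 8. Corank 2; j^3 = (5*p + 2*q)^3 is a perfect cube, so E-series; the 5-jet and mu = 8 give E_8.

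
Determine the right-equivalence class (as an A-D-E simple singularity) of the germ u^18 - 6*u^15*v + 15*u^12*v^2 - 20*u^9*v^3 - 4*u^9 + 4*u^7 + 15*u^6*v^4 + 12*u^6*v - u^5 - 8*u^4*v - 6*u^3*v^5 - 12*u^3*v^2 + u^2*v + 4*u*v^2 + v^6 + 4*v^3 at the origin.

D_{7}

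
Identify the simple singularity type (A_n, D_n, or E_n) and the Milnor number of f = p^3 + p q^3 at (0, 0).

Type E7, Milnor number mu = 7.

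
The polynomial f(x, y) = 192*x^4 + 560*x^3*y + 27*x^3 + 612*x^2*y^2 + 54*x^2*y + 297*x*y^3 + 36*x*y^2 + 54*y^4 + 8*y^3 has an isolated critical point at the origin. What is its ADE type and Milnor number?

Type E_7, Milnor number mu = 7.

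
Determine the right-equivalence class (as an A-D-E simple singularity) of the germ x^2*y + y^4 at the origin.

D_{5}

The Hessian of f at 0 is [[0, 0], [0, 0]] with rank 0, so corank 2. A Groebner basis of the Jacobian ideal J(f) in C{x,y} is {x^3, x^2/4 + y^3, x*y}; counting standard monomials gives mu = 5. Corank 2; j^3 = x^2*y has shape L^2 M (L != M), so D-series; mu = 5 gives D_5.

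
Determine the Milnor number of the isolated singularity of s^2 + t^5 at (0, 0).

4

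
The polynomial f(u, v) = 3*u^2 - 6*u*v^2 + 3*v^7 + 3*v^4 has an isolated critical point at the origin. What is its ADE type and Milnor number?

Type A_{6}, Milnor number mu = 6.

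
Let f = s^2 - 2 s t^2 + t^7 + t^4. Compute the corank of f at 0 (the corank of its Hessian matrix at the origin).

1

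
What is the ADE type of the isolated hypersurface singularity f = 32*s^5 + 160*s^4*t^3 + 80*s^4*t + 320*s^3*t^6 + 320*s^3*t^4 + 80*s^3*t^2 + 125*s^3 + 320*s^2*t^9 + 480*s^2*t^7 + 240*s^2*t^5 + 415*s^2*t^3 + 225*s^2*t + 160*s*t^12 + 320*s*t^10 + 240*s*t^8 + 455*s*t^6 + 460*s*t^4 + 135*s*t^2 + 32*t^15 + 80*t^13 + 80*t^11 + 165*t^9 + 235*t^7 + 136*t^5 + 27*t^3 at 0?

E_{8}

The Hessian of f at 0 has rank 0. Corank 2; j^3 = (5*s + 3*t)^3 is a perfect cube, so E-series; the 5-jet and mu = 8 give E_8.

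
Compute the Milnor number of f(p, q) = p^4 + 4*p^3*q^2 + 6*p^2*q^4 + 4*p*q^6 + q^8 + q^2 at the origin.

3

The Hessian of f at 0 has rank 1. Corank 1: A-series; mu = 3 gives A_3.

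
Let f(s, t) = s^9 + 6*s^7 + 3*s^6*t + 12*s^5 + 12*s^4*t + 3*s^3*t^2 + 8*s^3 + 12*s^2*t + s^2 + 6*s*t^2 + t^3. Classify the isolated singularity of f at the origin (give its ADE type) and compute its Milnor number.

Type A_2, Milnor number mu = 2.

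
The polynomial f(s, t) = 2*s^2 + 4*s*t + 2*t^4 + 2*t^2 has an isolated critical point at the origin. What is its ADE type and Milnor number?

Type A_3, Milnor number mu = 3.

The Hessian of f at 0 is [[4, 4], [4, 4]] with rank 1, so corank 1. A Groebner basis of the Jacobian ideal J(f) in C{s,t} is {t^3, s + t}; counting standard monomials gives mu = 3. Corank 1: A-series; mu = 3 gives A_3.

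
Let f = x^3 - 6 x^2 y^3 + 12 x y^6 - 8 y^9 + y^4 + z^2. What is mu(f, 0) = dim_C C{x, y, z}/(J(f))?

6

The Hessian of f at 0 has rank 1. Corank 2; j^3 = x^3 is a perfect cube, so E-series; the 4-jet and mu = 6 give E_6.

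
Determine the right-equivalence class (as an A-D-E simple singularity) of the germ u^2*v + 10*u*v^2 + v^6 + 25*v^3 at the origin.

The Hessian of f at 0 has rank 0. Corank 2; j^3 = v*(u + 5*v)^2 has shape L^2 M (L != M), so D-series; mu = 7 gives D_7.

D_7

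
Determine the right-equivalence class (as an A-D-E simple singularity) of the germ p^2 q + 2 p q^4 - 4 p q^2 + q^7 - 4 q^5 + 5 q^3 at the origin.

The Hessian of f at 0 is [[0, 0], [0, 0]] with rank 0, so corank 2. A Groebner basis of the Jacobian ideal J(f) in C{p,q} is {q^3, p^2 - q^2, p*q - 2*q^2}; counting standard monomials gives mu = 4. Corank 2; j^3 = q*(p^2 - 4*p*q + 5*q^2) splits into three distinct lines over C (the quadratic factor has nonzero discriminant), so D_4.

D_4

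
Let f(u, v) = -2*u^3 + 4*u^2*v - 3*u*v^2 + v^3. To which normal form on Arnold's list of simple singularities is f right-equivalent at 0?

D4

The Hessian of f at 0 is [[0, 0], [0, 0]] with rank 0, so corank 2. A Groebner basis of the Jacobian ideal J(f) in C{u,v} is {v^3, u^2 - 3*v^2/2, u*v - 3*v^2/2}; counting standard monomials gives mu = 4. Corank 2; j^3 = -(u - v)*(2*u^2 - 2*u*v + v^2) splits into three distinct lines over C (the quadratic factor has nonzero discriminant), so D_4.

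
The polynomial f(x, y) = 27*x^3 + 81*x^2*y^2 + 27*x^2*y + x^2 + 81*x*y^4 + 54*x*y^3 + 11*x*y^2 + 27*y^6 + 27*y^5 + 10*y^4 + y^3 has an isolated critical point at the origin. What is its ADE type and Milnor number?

Type A2, Milnor number mu = 2.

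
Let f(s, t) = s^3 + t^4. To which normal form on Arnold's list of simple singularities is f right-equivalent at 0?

E_6

The Hessian of f at 0 has rank 0. Corank 2; j^3 = s^3 is a perfect cube, so E-series; the 4-jet and mu = 6 give E_6.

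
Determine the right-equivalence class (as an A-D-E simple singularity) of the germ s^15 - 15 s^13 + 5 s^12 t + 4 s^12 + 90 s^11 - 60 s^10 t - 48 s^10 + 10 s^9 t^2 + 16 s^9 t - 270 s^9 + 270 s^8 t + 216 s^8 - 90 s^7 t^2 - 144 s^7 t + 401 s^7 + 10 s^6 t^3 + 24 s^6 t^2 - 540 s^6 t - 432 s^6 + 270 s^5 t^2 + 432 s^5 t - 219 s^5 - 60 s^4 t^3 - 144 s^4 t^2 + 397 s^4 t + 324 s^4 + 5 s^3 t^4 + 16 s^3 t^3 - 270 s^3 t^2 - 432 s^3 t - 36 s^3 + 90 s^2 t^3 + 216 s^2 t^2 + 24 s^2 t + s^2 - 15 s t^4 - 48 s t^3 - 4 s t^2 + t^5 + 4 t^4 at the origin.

A4

The Hessian of f at 0 has rank 1. Corank 1: A-series; mu = 4 gives A_4.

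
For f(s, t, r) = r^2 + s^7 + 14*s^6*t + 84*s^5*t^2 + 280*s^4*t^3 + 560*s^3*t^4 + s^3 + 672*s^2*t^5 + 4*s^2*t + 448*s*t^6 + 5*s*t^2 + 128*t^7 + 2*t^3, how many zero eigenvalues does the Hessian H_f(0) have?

2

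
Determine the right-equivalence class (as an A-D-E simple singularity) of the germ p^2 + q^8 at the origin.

The Hessian of f at 0 has rank 1. Corank 1: A-series; mu = 7 gives A_7.

A_{7}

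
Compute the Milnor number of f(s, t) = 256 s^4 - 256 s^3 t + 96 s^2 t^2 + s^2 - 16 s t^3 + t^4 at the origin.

The Hessian of f at 0 has rank 1. Corank 1: A-series; mu = 3 gives A_3.

3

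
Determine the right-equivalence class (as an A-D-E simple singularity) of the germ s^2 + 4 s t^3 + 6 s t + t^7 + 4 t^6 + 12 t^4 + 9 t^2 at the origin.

The Hessian of f at 0 has rank 1. Corank 1: A-series; mu = 6 gives A_6.

A_6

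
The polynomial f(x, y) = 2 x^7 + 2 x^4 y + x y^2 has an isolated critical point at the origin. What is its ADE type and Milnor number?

Type D_{8}, Milnor number mu = 8.

The Hessian of f at 0 has rank 0. Corank 2; j^3 = x*y^2 has shape L^2 M (L != M), so D-series; mu = 8 gives D_8.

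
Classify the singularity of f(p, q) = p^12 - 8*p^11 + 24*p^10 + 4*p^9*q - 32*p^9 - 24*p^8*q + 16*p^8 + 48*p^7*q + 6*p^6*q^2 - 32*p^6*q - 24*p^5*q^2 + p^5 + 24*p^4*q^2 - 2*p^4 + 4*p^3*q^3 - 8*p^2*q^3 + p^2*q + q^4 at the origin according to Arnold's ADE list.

The Hessian of f at 0 is [[0, 0], [0, 0]] with rank 0, so corank 2. A Groebner basis of the Jacobian ideal J(f) in C{p,q} is {p^3, p^2/4 + q^3, p*q}; counting standard monomials gives mu = 5. Corank 2; j^3 = p^2*q has shape L^2 M (L != M), so D-series; mu = 5 gives D_5.

D_{5}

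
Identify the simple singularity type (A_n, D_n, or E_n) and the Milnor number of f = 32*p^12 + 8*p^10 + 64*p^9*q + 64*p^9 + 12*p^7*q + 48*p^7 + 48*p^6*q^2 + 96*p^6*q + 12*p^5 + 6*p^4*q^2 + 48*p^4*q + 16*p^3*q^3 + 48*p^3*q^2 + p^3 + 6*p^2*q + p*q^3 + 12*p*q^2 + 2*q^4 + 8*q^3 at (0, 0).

Type E_7, Milnor number mu = 7.

The Hessian of f at 0 is [[0, 0], [0, 0]] with rank 0, so corank 2. A Groebner basis of the Jacobian ideal J(f) in C{p,q} is {p^3 + 6*p^2*q + 48*p^2 + 192*p*q + 192*q^2, -6*p^2 + p*q^2 - 24*p*q - 24*q^2, 3*p^2 + 12*p*q + q^3 + 12*q^2}; counting standard monomials gives mu = 7. Corank 2; j^3 = (p + 2*q)^3 is a perfect cube, so E-series; the 4-jet and mu = 7 give E_7.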